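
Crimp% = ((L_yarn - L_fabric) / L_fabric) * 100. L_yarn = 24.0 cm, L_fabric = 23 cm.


Formula: Crimp% = ((L_yarn - L_fabric) / L_fabric) * 100
Step 1: Extension = 24.0 - 23 = 1.0 cm
Step 2: Crimp% = (1.0 / 23) * 100
Step 3: Crimp% = 0.043478 * 100 = 4.3478% ≈ 4.3%

4.3%


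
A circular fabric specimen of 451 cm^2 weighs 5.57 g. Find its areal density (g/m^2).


Formula: GSM = mass_g / area_m2
Step 1: Convert area: 451 cm^2 = 451 / 10000 = 0.0451 m^2
Step 2: GSM = 5.57 g / 0.0451 m^2 = 123.5 g/m^2

123.5 g/m^2


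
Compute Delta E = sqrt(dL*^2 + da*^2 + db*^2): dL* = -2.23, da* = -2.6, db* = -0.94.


Formula: Delta E = sqrt(dL*^2 + da*^2 + db*^2)
Step 1: dL*^2 = (-2.23)^2 = 4.9729
Step 2: da*^2 = (-2.6)^2 = 6.76
Step 3: db*^2 = (-0.94)^2 = 0.8836
Step 4: Sum = 4.9729 + 6.76 + 0.8836 = 12.6165
Step 5: Delta E = sqrt(12.6165) = 3.55

3.55 Delta E


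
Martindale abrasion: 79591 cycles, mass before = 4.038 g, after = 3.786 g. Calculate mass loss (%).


Formula: Mass loss% = ((m_before - m_after) / m_before) * 100
Step 1: Mass loss = 4.038 - 3.786 = 0.252 g
Step 2: Ratio = 0.252 / 4.038 = 0.0624071
Step 3: Mass loss% = 0.0624071 * 100 = 6.24071% ≈ 6.24%

6.24%


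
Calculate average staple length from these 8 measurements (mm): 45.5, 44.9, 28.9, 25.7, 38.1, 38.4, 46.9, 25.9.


Formula: Mean = sum of lengths / count
Sum = 45.5 + 44.9 + 28.9 + 25.7 + 38.1 + 38.4 + 46.9 + 25.9
Sum = 294.3 mm
Mean = 294.3 / 8 = 36.79 mm

36.79 mm


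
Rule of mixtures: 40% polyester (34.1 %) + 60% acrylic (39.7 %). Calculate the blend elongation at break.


Formula: Blend property = (fraction_A * property_A) + (fraction_B * property_B)
Step 1: Contribution A = 40/100 * 34.1 % = 13.64 %
Step 2: Contribution B = 60/100 * 39.7 % = 23.82 %
Step 3: Blend elongation at break = 13.64 + 23.82 = 37.46 %

37.46 %


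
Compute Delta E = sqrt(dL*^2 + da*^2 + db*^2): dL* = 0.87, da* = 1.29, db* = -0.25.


Formula: Delta E = sqrt(dL*^2 + da*^2 + db*^2)
Step 1: dL*^2 = 0.87^2 = 0.7569
Step 2: da*^2 = 1.29^2 = 1.6641
Step 3: db*^2 = (-0.25)^2 = 0.0625
Step 4: Sum = 0.7569 + 1.6641 + 0.0625 = 2.4835
Step 5: Delta E = sqrt(2.4835) = 1.58

1.58 Delta E


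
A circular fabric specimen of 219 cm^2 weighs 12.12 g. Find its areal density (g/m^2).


Formula: GSM = mass_g / area_m2
Step 1: Convert area: 219 cm^2 = 219 / 10000 = 0.0219 m^2
Step 2: GSM = 12.12 g / 0.0219 m^2 = 553.4 g/m^2

553.4 g/m^2


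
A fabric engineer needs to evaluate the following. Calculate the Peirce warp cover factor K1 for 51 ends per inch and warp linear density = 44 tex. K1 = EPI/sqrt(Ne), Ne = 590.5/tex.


Formula: K1 = EPI / sqrt(Ne), with Ne = 590.5 / tex_warp
Step 1: Ne = 590.5 / 44 = 13.42
Step 2: sqrt(Ne) = sqrt(13.42) = 3.6633
Step 3: K1 = 51 / 3.6633 = 13.9

13.9


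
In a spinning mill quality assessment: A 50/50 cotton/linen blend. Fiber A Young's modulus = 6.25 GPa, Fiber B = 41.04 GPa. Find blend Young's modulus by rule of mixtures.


Formula: Blend property = (fraction_A * property_A) + (fraction_B * property_B)
Step 1: Contribution A = 50/100 * 6.25 GPa = 3.125 GPa
Step 2: Contribution B = 50/100 * 41.04 GPa = 20.52 GPa
Step 3: Blend Young's modulus = 3.125 + 20.52 = 23.645 GPa

23.645 GPa


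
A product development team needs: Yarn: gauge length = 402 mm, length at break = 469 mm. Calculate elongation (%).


Formula: Elongation (%) = ((L_break - L0) / L0) * 100
Step 1: Extension = 469 - 402 = 67 mm
Step 2: Elongation = (67 / 402) * 100
Step 3: Elongation = 0.166667 * 100 = 16.6667% ≈ 16.7%

16.7%


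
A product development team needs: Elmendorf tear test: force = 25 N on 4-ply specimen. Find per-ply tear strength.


Formula: Per-ply strength = Total force / Number of plies
Per-ply = 25 N / 4
Per-ply = 6.25 N

6.25 N


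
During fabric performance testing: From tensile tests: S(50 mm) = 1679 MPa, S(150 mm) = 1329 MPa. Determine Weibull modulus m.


Formula: m = ln(L1/L2) / ln(S2/S1)
Step 1: ln(L1/L2) = ln(50/150) = -1.09861
Step 2: S2/S1 = 1329/1679 = 0.79154
Step 3: ln(S2/S1) = ln(0.79154) = -0.23377
Step 4: m = -1.09861 / -0.23377 = 4.70

4.70 (Weibull m)


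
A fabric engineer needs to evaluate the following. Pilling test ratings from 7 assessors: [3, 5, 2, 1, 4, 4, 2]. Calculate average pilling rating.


Formula: Mean = sum / count
Sum = 3 + 5 + 2 + 1 + 4 + 4 + 2 = 21
Mean = 21 / 7 = 3.0

3.0


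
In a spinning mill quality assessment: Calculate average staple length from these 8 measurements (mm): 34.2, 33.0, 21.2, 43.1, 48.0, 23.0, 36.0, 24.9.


Formula: Mean = sum of lengths / count
Sum = 34.2 + 33.0 + 21.2 + 43.1 + 48.0 + 23.0 + 36.0 + 24.9
Sum = 263.4 mm
Mean = 263.4 / 8 = 32.93 mm

32.93 mm


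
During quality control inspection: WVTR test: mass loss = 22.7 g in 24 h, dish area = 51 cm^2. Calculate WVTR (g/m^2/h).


Formula: WVTR = mass_loss / (area * time)
Step 1: Convert area: 51 cm^2 = 0.0051 m^2
Step 2: WVTR = 22.7 g / (0.0051 m^2 * 24 h)
Step 3: WVTR = 22.7 / 0.1224 = 185.5 g/m^2/h

185.5 g/m^2/h


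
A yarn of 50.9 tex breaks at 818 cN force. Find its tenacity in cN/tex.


Formula: Tenacity = Breaking force / Linear density
Tenacity = 818 cN / 50.9 tex
Tenacity = 16.07 cN/tex

16.07 cN/tex


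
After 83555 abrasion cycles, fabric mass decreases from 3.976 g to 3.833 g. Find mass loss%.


Formula: Mass loss% = ((m_before - m_after) / m_before) * 100
Step 1: Mass loss = 3.976 - 3.833 = 0.143 g
Step 2: Ratio = 0.143 / 3.976 = 0.0359658
Step 3: Mass loss% = 0.0359658 * 100 = 3.59658% ≈ 3.60%

3.60%


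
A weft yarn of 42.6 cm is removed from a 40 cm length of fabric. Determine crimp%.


Formula: Crimp% = ((L_yarn - L_fabric) / L_fabric) * 100
Step 1: Extension = 42.6 - 40 = 2.6 cm
Step 2: Crimp% = (2.6 / 40) * 100
Step 3: Crimp% = 0.065 * 100 = 6.5%

6.5%


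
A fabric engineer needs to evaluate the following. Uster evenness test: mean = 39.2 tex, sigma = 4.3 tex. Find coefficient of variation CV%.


Formula: CV% = (standard deviation / mean) * 100
Step 1: Ratio = 4.3 / 39.2 = 0.109694
Step 2: CV% = 0.109694 * 100 = 10.9694% ≈ 11.0%

11.0%


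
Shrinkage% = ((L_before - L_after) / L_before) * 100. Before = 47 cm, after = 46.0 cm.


Formula: Shrinkage% = ((L_before - L_after) / L_before) * 100
Step 1: Shrinkage = 47 - 46.0 = 1.0 cm
Step 2: Shrinkage% = (1.0 / 47) * 100
Step 3: Shrinkage% = 0.021277 * 100 = 2.1277% ≈ 2.1%

2.1%


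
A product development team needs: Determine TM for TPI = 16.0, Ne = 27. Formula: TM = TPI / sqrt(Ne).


Formula: TM = TPI / sqrt(Ne)
Step 1: sqrt(Ne) = sqrt(27) = 5.1962
Step 2: TM = 16.0 / 5.1962 = 3.08

3.08 TM


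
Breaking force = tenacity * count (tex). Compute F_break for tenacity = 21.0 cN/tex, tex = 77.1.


Formula: Breaking force = Tenacity * Linear density
F = 21.0 cN/tex * 77.1 tex
F = 1619.10 cN

1619.10 cN


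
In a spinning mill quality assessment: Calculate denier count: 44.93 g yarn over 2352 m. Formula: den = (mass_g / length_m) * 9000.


Formula: den = (mass_g / length_m) * 9000
Substituting: den = (44.93 / 2352) * 9000
Intermediate: 44.93 / 2352 = 0.01910289 g/m
den = 0.01910289 * 9000 = 171.9 denier

171.9 denier


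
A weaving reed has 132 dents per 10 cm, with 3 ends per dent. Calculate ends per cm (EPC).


Formula: EPC = (dents per 10 cm * ends per dent) / 10
Step 1: Total ends per 10 cm = 132 * 3 = 396
Step 2: EPC = 396 / 10 = 39.6 ends/cm

39.6 ends/cm


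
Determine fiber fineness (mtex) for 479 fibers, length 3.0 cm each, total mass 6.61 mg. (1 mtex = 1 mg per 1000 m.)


Formula: fineness (mtex) = mass (mg) / total length (km) = (mass_mg / total_length_m) * 1000
Step 1: Convert fiber length: 3.0 cm = 0.03 m
Step 2: Total fiber length = 479 * 0.03 = 14.37 m
Step 3: Linear density = 6.61 mg / 14.37 m = 0.4600 mg/m
Step 4: fineness = 0.4600 * 1000 = 460.0 mtex

460.0 mtex


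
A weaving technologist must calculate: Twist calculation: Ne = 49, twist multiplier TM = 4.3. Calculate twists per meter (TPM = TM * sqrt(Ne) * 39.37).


Formula: TPM = TM * sqrt(Ne) * 39.37
Step 1: sqrt(Ne) = sqrt(49) = 7
Step 2: TM * sqrt(Ne) = 4.3 * 7 = 30.1
Step 3: TPM = 30.1 * 39.37 = 1185 twists/m

1185 twists/m


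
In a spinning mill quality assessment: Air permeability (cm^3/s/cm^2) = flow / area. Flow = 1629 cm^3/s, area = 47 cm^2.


Formula: Air Permeability = Airflow / Test Area
AP = 1629 cm^3/s / 47 cm^2
AP = 34.7 cm^3/s/cm^2

34.7 cm^3/s/cm^2


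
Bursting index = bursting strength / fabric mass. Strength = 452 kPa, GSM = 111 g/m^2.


Formula: Bursting Index = Bursting Strength / Fabric GSM
BI = 452 kPa / 111 g/m^2
BI = 4.072 kPa/(g/m^2)

4.072 kPa/(g/m^2)


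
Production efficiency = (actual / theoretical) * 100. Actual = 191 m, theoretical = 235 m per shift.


Formula: Efficiency% = (Actual output / Theoretical output) * 100
Efficiency% = (191 / 235) * 100
Efficiency% = 0.812766 * 100 = 81.2766% ≈ 81.3%

81.3%


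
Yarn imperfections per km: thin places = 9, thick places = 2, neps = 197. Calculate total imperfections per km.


Formula: Total = thin places + thick places + neps
Total = 9 + 2 + 197
Total = 208 imperfections/km

208 imperfections/km


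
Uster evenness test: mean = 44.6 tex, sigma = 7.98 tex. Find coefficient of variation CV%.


Formula: CV% = (standard deviation / mean) * 100
Step 1: Ratio = 7.98 / 44.6 = 0.178924
Step 2: CV% = 0.178924 * 100 = 17.8924% ≈ 17.9%

17.9%


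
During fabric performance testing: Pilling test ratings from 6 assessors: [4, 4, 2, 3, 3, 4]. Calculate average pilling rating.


Formula: Mean = sum / count
Sum = 4 + 4 + 2 + 3 + 3 + 4 = 20
Mean = 20 / 6 = 3.3

3.3


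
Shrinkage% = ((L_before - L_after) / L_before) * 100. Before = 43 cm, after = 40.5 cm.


Formula: Shrinkage% = ((L_before - L_after) / L_before) * 100
Step 1: Shrinkage = 43 - 40.5 = 2.5 cm
Step 2: Shrinkage% = (2.5 / 43) * 100
Step 3: Shrinkage% = 0.05814 * 100 = 5.814% ≈ 5.8%

5.8%


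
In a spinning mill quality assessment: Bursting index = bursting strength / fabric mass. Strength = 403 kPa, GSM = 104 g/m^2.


Formula: Bursting Index = Bursting Strength / Fabric GSM
BI = 403 kPa / 104 g/m^2
BI = 3.875 kPa/(g/m^2)

3.875 kPa/(g/m^2)


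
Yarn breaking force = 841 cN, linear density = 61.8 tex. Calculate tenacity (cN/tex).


Formula: Tenacity = Breaking force / Linear density
Tenacity = 841 cN / 61.8 tex
Tenacity = 13.61 cN/tex

13.61 cN/tex


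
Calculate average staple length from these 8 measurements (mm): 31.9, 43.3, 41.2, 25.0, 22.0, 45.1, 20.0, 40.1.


Formula: Mean = sum of lengths / count
Sum = 31.9 + 43.3 + 41.2 + 25.0 + 22.0 + 45.1 + 20.0 + 40.1
Sum = 268.6 mm
Mean = 268.6 / 8 = 33.58 mm

33.58 mm


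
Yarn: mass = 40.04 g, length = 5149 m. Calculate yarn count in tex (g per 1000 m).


Formula: Tex = (mass_g / length_m) * 1000
Substituting: Tex = (40.04 / 5149) * 1000
Intermediate: 40.04 / 5149 = 0.00777627 g/m
Tex = 0.00777627 * 1000 = 7.78 tex

7.78 tex


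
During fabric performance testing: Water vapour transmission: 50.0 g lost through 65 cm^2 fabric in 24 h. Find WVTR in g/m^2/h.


Formula: WVTR = mass_loss / (area * time)
Step 1: Convert area: 65 cm^2 = 0.0065 m^2
Step 2: WVTR = 50.0 g / (0.0065 m^2 * 24 h)
Step 3: WVTR = 50.0 / 0.156 = 320.5 g/m^2/h

320.5 g/m^2/h


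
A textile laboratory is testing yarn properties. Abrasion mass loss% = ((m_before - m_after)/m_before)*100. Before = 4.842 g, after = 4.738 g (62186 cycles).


Formula: Mass loss% = ((m_before - m_after) / m_before) * 100
Step 1: Mass loss = 4.842 - 4.738 = 0.104 g
Step 2: Ratio = 0.104 / 4.842 = 0.0214787
Step 3: Mass loss% = 0.0214787 * 100 = 2.14787% ≈ 2.15%

2.15%


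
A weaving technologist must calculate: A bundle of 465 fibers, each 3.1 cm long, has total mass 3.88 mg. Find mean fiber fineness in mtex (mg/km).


Formula: fineness (mtex) = mass (mg) / total length (km) = (mass_mg / total_length_m) * 1000
Step 1: Convert fiber length: 3.1 cm = 0.031 m
Step 2: Total fiber length = 465 * 0.031 = 14.415 m
Step 3: Linear density = 3.88 mg / 14.415 m = 0.2692 mg/m
Step 4: fineness = 0.2692 * 1000 = 269.2 mtex

269.2 mtex


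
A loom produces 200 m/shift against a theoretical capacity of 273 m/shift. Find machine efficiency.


Formula: Efficiency% = (Actual output / Theoretical output) * 100
Efficiency% = (200 / 273) * 100
Efficiency% = 0.732601 * 100 = 73.2601% ≈ 73.3%

73.3%


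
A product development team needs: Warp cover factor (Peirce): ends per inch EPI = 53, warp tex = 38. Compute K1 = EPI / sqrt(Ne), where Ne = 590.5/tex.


Formula: K1 = EPI / sqrt(Ne), with Ne = 590.5 / tex_warp
Step 1: Ne = 590.5 / 38 = 15.539
Step 2: sqrt(Ne) = sqrt(15.539) = 3.942
Step 3: K1 = 53 / 3.942 = 13.4

13.4


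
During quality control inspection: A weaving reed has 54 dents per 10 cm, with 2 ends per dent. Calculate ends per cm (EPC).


Formula: EPC = (dents per 10 cm * ends per dent) / 10
Step 1: Total ends per 10 cm = 54 * 2 = 108
Step 2: EPC = 108 / 10 = 10.8 ends/cm

10.8 ends/cm


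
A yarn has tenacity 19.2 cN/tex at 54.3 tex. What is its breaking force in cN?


Formula: Breaking force = Tenacity * Linear density
F = 19.2 cN/tex * 54.3 tex
F = 1042.56 cN

1042.56 cN


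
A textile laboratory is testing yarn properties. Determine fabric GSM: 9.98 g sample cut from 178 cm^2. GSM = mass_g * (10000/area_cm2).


Formula: GSM = mass_g / area_m2
Step 1: Convert area: 178 cm^2 = 178 / 10000 = 0.0178 m^2
Step 2: GSM = 9.98 g / 0.0178 m^2 = 560.7 g/m^2

560.7 g/m^2


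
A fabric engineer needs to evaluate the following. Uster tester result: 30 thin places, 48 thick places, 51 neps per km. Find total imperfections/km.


Formula: Total = thin places + thick places + neps
Total = 30 + 48 + 51
Total = 129 imperfections/km

129 imperfections/km


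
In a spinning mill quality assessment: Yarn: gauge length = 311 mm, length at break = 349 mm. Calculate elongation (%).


Formula: Elongation (%) = ((L_break - L0) / L0) * 100
Step 1: Extension = 349 - 311 = 38 mm
Step 2: Elongation = (38 / 311) * 100
Step 3: Elongation = 0.122186 * 100 = 12.2186% ≈ 12.2%

12.2%


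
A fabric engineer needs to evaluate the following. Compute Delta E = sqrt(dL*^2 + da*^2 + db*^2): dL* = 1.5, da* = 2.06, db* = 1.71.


Formula: Delta E = sqrt(dL*^2 + da*^2 + db*^2)
Step 1: dL*^2 = 1.5^2 = 2.25
Step 2: da*^2 = 2.06^2 = 4.2436
Step 3: db*^2 = 1.71^2 = 2.9241
Step 4: Sum = 2.25 + 4.2436 + 2.9241 = 9.4177
Step 5: Delta E = sqrt(9.4177) = 3.07

3.07 Delta E


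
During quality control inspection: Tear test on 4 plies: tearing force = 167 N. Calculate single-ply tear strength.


Formula: Per-ply strength = Total force / Number of plies
Per-ply = 167 N / 4
Per-ply = 41.75 N

41.75 N


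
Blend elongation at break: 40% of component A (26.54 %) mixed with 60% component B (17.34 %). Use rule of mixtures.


Formula: Blend property = (fraction_A * property_A) + (fraction_B * property_B)
Step 1: Contribution A = 40/100 * 26.54 % = 10.616 %
Step 2: Contribution B = 60/100 * 17.34 % = 10.404 %
Step 3: Blend elongation at break = 10.616 + 10.404 = 21.02 %

21.02 %


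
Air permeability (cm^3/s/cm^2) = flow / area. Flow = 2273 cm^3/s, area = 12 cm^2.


Formula: Air Permeability = Airflow / Test Area
AP = 2273 cm^3/s / 12 cm^2
AP = 189.4 cm^3/s/cm^2

189.4 cm^3/s/cm^2


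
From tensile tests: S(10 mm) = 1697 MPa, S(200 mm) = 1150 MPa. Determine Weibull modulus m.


Formula: m = ln(L1/L2) / ln(S2/S1)
Step 1: ln(L1/L2) = ln(10/200) = -2.99573
Step 2: S2/S1 = 1150/1697 = 0.67767
Step 3: ln(S2/S1) = ln(0.67767) = -0.38909
Step 4: m = -2.99573 / -0.38909 = 7.70

7.70 (Weibull m)


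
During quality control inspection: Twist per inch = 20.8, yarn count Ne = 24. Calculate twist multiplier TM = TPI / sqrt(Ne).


Formula: TM = TPI / sqrt(Ne)
Step 1: sqrt(Ne) = sqrt(24) = 4.899
Step 2: TM = 20.8 / 4.899 = 4.25

4.25 TM


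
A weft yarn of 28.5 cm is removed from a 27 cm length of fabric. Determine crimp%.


Formula: Crimp% = ((L_yarn - L_fabric) / L_fabric) * 100
Step 1: Extension = 28.5 - 27 = 1.5 cm
Step 2: Crimp% = (1.5 / 27) * 100
Step 3: Crimp% = 0.055556 * 100 = 5.5556% ≈ 5.6%

5.6%


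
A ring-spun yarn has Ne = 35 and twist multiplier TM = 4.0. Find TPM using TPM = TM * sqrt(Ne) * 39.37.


Formula: TPM = TM * sqrt(Ne) * 39.37
Step 1: sqrt(Ne) = sqrt(35) = 5.9161
Step 2: TM * sqrt(Ne) = 4.0 * 5.9161 = 23.6644
Step 3: TPM = 23.6644 * 39.37 = 932 twists/m

932 twists/m


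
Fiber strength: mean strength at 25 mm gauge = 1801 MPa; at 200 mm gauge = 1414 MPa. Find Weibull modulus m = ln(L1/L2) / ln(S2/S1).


Formula: m = ln(L1/L2) / ln(S2/S1)
Step 1: ln(L1/L2) = ln(25/200) = -2.07944
Step 2: S2/S1 = 1414/1801 = 0.78512
Step 3: ln(S2/S1) = ln(0.78512) = -0.24192
Step 4: m = -2.07944 / -0.24192 = 8.60

8.60 (Weibull m)


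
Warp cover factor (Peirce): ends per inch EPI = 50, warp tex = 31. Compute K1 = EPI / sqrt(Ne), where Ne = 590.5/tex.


Formula: K1 = EPI / sqrt(Ne), with Ne = 590.5 / tex_warp
Step 1: Ne = 590.5 / 31 = 19.048
Step 2: sqrt(Ne) = sqrt(19.048) = 4.3644
Step 3: K1 = 50 / 4.3644 = 11.5

11.5


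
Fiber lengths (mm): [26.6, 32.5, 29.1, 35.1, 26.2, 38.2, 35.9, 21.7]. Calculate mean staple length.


Formula: Mean = sum of lengths / count
Sum = 26.6 + 32.5 + 29.1 + 35.1 + 26.2 + 38.2 + 35.9 + 21.7
Sum = 245.3 mm
Mean = 245.3 / 8 = 30.66 mm

30.66 mm


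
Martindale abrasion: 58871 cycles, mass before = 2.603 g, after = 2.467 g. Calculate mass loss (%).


Formula: Mass loss% = ((m_before - m_after) / m_before) * 100
Step 1: Mass loss = 2.603 - 2.467 = 0.136 g
Step 2: Ratio = 0.136 / 2.603 = 0.0522474
Step 3: Mass loss% = 0.0522474 * 100 = 5.22474% ≈ 5.22%

5.22%


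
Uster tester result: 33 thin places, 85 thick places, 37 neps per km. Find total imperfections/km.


Formula: Total = thin places + thick places + neps
Total = 33 + 85 + 37
Total = 155 imperfections/km

155 imperfections/km


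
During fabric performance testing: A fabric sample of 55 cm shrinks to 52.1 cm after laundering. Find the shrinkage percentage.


Formula: Shrinkage% = ((L_before - L_after) / L_before) * 100
Step 1: Shrinkage = 55 - 52.1 = 2.9 cm
Step 2: Shrinkage% = (2.9 / 55) * 100
Step 3: Shrinkage% = 0.052727 * 100 = 5.2727% ≈ 5.3%

5.3%


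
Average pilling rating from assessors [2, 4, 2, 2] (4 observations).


Formula: Mean = sum / count
Sum = 2 + 4 + 2 + 2 = 10
Mean = 10 / 4 = 2.5

2.5


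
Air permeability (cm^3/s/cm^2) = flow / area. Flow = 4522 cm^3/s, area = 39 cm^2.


Formula: Air Permeability = Airflow / Test Area
AP = 4522 cm^3/s / 39 cm^2
AP = 115.9 cm^3/s/cm^2

115.9 cm^3/s/cm^2


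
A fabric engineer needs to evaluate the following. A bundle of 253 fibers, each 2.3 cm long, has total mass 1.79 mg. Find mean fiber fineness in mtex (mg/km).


Formula: fineness (mtex) = mass (mg) / total length (km) = (mass_mg / total_length_m) * 1000
Step 1: Convert fiber length: 2.3 cm = 0.023 m
Step 2: Total fiber length = 253 * 0.023 = 5.819 m
Step 3: Linear density = 1.79 mg / 5.819 m = 0.3076 mg/m
Step 4: fineness = 0.3076 * 1000 = 307.6 mtex

307.6 mtex


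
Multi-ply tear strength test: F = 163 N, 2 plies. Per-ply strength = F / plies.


Formula: Per-ply strength = Total force / Number of plies
Per-ply = 163 N / 2
Per-ply = 81.5 N

81.5 N


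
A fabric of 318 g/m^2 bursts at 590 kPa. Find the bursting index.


Formula: Bursting Index = Bursting Strength / Fabric GSM
BI = 590 kPa / 318 g/m^2
BI = 1.855 kPa/(g/m^2)

1.855 kPa/(g/m^2)


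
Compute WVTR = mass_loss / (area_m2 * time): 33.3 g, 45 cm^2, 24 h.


Formula: WVTR = mass_loss / (area * time)
Step 1: Convert area: 45 cm^2 = 0.0045 m^2
Step 2: WVTR = 33.3 g / (0.0045 m^2 * 24 h)
Step 3: WVTR = 33.3 / 0.108 = 308.3 g/m^2/h

308.3 g/m^2/h


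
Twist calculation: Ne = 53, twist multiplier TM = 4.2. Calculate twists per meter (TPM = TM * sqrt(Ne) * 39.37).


Formula: TPM = TM * sqrt(Ne) * 39.37
Step 1: sqrt(Ne) = sqrt(53) = 7.2801
Step 2: TM * sqrt(Ne) = 4.2 * 7.2801 = 30.5764
Step 3: TPM = 30.5764 * 39.37 = 1204 twists/m

1204 twists/m


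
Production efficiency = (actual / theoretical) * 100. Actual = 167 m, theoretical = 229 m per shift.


Formula: Efficiency% = (Actual output / Theoretical output) * 100
Efficiency% = (167 / 229) * 100
Efficiency% = 0.729258 * 100 = 72.9258% ≈ 72.9%

72.9%


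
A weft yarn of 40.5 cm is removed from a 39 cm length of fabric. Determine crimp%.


Formula: Crimp% = ((L_yarn - L_fabric) / L_fabric) * 100
Step 1: Extension = 40.5 - 39 = 1.5 cm
Step 2: Crimp% = (1.5 / 39) * 100
Step 3: Crimp% = 0.038462 * 100 = 3.8462% ≈ 3.8%

3.8%


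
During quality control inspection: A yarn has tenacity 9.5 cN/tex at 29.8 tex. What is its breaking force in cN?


Formula: Breaking force = Tenacity * Linear density
F = 9.5 cN/tex * 29.8 tex
F = 283.10 cN

283.10 cN


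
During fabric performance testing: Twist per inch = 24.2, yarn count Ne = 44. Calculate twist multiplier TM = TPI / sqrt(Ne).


Formula: TM = TPI / sqrt(Ne)
Step 1: sqrt(Ne) = sqrt(44) = 6.6332
Step 2: TM = 24.2 / 6.6332 = 3.65

3.65 TM


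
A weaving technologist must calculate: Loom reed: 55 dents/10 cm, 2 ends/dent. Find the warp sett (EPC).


Formula: EPC = (dents per 10 cm * ends per dent) / 10
Step 1: Total ends per 10 cm = 55 * 2 = 110
Step 2: EPC = 110 / 10 = 11.0 ends/cm

11.0 ends/cm


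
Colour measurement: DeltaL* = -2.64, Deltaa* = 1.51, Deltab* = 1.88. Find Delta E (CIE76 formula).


Formula: Delta E = sqrt(dL*^2 + da*^2 + db*^2)
Step 1: dL*^2 = (-2.64)^2 = 6.9696
Step 2: da*^2 = 1.51^2 = 2.2801
Step 3: db*^2 = 1.88^2 = 3.5344
Step 4: Sum = 6.9696 + 2.2801 + 3.5344 = 12.7841
Step 5: Delta E = sqrt(12.7841) = 3.58

3.58 Delta E


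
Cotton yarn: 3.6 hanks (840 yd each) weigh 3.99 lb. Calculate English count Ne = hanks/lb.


Formula: Ne = hanks / mass_lb
Substituting: Ne = 3.6 / 3.99
Ne = 0.9

0.9 Ne


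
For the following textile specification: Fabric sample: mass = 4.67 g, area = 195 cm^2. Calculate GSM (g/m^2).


Formula: GSM = mass_g / area_m2
Step 1: Convert area: 195 cm^2 = 195 / 10000 = 0.0195 m^2
Step 2: GSM = 4.67 g / 0.0195 m^2 = 239.5 g/m^2

239.5 g/m^2


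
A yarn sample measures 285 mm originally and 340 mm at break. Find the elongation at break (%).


Formula: Elongation (%) = ((L_break - L0) / L0) * 100
Step 1: Extension = 340 - 285 = 55 mm
Step 2: Elongation = (55 / 285) * 100
Step 3: Elongation = 0.192982 * 100 = 19.2982% ≈ 19.3%

19.3%


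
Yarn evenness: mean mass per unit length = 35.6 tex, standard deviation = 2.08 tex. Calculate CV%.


Formula: CV% = (standard deviation / mean) * 100
Step 1: Ratio = 2.08 / 35.6 = 0.058427
Step 2: CV% = 0.058427 * 100 = 5.8427% ≈ 5.8%

5.8%


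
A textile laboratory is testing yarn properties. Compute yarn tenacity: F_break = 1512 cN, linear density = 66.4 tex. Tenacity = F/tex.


Formula: Tenacity = Breaking force / Linear density
Tenacity = 1512 cN / 66.4 tex
Tenacity = 22.77 cN/tex

22.77 cN/tex


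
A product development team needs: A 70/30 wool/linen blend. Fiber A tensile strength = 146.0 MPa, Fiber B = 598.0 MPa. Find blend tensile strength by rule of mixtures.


Formula: Blend property = (fraction_A * property_A) + (fraction_B * property_B)
Step 1: Contribution A = 70/100 * 146.0 MPa = 102.2 MPa
Step 2: Contribution B = 30/100 * 598.0 MPa = 179.4 MPa
Step 3: Blend tensile strength = 102.2 + 179.4 = 281.6 MPa

281.6 MPa


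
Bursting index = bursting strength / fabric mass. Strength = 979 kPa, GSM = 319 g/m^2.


Formula: Bursting Index = Bursting Strength / Fabric GSM
BI = 979 kPa / 319 g/m^2
BI = 3.069 kPa/(g/m^2)

3.069 kPa/(g/m^2)


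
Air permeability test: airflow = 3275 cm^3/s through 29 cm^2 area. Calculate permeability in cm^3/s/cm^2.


Formula: Air Permeability = Airflow / Test Area
AP = 3275 cm^3/s / 29 cm^2
AP = 112.9 cm^3/s/cm^2

112.9 cm^3/s/cm^2


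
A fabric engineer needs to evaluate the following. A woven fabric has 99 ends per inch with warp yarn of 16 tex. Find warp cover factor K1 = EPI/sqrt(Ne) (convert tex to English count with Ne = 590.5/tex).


Formula: K1 = EPI / sqrt(Ne), with Ne = 590.5 / tex_warp
Step 1: Ne = 590.5 / 16 = 36.906
Step 2: sqrt(Ne) = sqrt(36.906) = 6.075
Step 3: K1 = 99 / 6.075 = 16.3

16.3


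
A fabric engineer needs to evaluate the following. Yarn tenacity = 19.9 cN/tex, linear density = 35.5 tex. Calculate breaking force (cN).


Formula: Breaking force = Tenacity * Linear density
F = 19.9 cN/tex * 35.5 tex
F = 706.45 cN

706.45 cN


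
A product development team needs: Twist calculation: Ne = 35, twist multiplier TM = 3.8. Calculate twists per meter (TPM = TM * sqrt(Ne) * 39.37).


Formula: TPM = TM * sqrt(Ne) * 39.37
Step 1: sqrt(Ne) = sqrt(35) = 5.9161
Step 2: TM * sqrt(Ne) = 3.8 * 5.9161 = 22.4812
Step 3: TPM = 22.4812 * 39.37 = 885 twists/m

885 twists/m


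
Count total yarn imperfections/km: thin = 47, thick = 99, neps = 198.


Formula: Total = thin places + thick places + neps
Total = 47 + 99 + 198
Total = 344 imperfections/km

344 imperfections/km


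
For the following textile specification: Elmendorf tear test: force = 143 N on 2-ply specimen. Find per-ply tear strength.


Formula: Per-ply strength = Total force / Number of plies
Per-ply = 143 N / 2
Per-ply = 71.5 N

71.5 N


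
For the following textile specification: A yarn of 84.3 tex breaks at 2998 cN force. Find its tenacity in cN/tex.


Formula: Tenacity = Breaking force / Linear density
Tenacity = 2998 cN / 84.3 tex
Tenacity = 35.56 cN/tex

35.56 cN/tex


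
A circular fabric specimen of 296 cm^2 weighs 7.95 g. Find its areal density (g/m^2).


Formula: GSM = mass_g / area_m2
Step 1: Convert area: 296 cm^2 = 296 / 10000 = 0.0296 m^2
Step 2: GSM = 7.95 g / 0.0296 m^2 = 268.6 g/m^2

268.6 g/m^2


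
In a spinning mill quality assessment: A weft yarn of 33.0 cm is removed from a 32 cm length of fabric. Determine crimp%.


Formula: Crimp% = ((L_yarn - L_fabric) / L_fabric) * 100
Step 1: Extension = 33.0 - 32 = 1.0 cm
Step 2: Crimp% = (1.0 / 32) * 100
Step 3: Crimp% = 0.03125 * 100 = 3.125% ≈ 3.1%

3.1%


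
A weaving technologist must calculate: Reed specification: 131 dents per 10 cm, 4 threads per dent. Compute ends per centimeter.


Formula: EPC = (dents per 10 cm * ends per dent) / 10
Step 1: Total ends per 10 cm = 131 * 4 = 524
Step 2: EPC = 524 / 10 = 52.4 ends/cm

52.4 ends/cm


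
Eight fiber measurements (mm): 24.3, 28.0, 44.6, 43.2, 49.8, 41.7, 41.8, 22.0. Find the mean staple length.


Formula: Mean = sum of lengths / count
Sum = 24.3 + 28.0 + 44.6 + 43.2 + 49.8 + 41.7 + 41.8 + 22.0
Sum = 295.4 mm
Mean = 295.4 / 8 = 36.93 mm

36.93 mm


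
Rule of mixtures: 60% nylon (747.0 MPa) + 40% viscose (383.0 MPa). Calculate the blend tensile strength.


Formula: Blend property = (fraction_A * property_A) + (fraction_B * property_B)
Step 1: Contribution A = 60/100 * 747.0 MPa = 448.2 MPa
Step 2: Contribution B = 40/100 * 383.0 MPa = 153.2 MPa
Step 3: Blend tensile strength = 448.2 + 153.2 = 601.4 MPa

601.4 MPa


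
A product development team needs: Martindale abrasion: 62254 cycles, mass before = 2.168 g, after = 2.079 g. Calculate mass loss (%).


Formula: Mass loss% = ((m_before - m_after) / m_before) * 100
Step 1: Mass loss = 2.168 - 2.079 = 0.089 g
Step 2: Ratio = 0.089 / 2.168 = 0.0410517
Step 3: Mass loss% = 0.0410517 * 100 = 4.10517% ≈ 4.11%

4.11%


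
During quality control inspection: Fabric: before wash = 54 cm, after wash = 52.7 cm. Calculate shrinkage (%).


Formula: Shrinkage% = ((L_before - L_after) / L_before) * 100
Step 1: Shrinkage = 54 - 52.7 = 1.3 cm
Step 2: Shrinkage% = (1.3 / 54) * 100
Step 3: Shrinkage% = 0.024074 * 100 = 2.4074% ≈ 2.4%

2.4%


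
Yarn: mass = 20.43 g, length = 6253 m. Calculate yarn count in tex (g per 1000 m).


Formula: Tex = (mass_g / length_m) * 1000
Substituting: Tex = (20.43 / 6253) * 1000
Intermediate: 20.43 / 6253 = 0.00326723 g/m
Tex = 0.00326723 * 1000 = 3.27 tex

3.27 tex


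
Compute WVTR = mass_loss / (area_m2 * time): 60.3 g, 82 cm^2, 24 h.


Formula: WVTR = mass_loss / (area * time)
Step 1: Convert area: 82 cm^2 = 0.0082 m^2
Step 2: WVTR = 60.3 g / (0.0082 m^2 * 24 h)
Step 3: WVTR = 60.3 / 0.1968 = 306.4 g/m^2/h

306.4 g/m^2/h


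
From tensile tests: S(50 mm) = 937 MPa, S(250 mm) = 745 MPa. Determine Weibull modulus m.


Formula: m = ln(L1/L2) / ln(S2/S1)
Step 1: ln(L1/L2) = ln(50/250) = -1.60944
Step 2: S2/S1 = 745/937 = 0.79509
Step 3: ln(S2/S1) = ln(0.79509) = -0.22930
Step 4: m = -1.60944 / -0.22930 = 7.02

7.02 (Weibull m)


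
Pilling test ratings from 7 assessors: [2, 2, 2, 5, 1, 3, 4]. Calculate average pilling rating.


Formula: Mean = sum / count
Sum = 2 + 2 + 2 + 5 + 1 + 3 + 4 = 19
Mean = 19 / 7 = 2.7

2.7


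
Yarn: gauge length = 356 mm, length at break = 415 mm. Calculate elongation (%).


Formula: Elongation (%) = ((L_break - L0) / L0) * 100
Step 1: Extension = 415 - 356 = 59 mm
Step 2: Elongation = (59 / 356) * 100
Step 3: Elongation = 0.16573 * 100 = 16.573% ≈ 16.6%

16.6%


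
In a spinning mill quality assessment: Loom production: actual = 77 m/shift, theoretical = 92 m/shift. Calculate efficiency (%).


Formula: Efficiency% = (Actual output / Theoretical output) * 100
Efficiency% = (77 / 92) * 100
Efficiency% = 0.836957 * 100 = 83.6957% ≈ 83.7%

83.7%


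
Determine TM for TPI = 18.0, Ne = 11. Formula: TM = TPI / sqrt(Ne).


Formula: TM = TPI / sqrt(Ne)
Step 1: sqrt(Ne) = sqrt(11) = 3.3166
Step 2: TM = 18.0 / 3.3166 = 5.43

5.43 TM


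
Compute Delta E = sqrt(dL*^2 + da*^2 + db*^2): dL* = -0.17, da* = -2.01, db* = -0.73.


Formula: Delta E = sqrt(dL*^2 + da*^2 + db*^2)
Step 1: dL*^2 = (-0.17)^2 = 0.0289
Step 2: da*^2 = (-2.01)^2 = 4.0401
Step 3: db*^2 = (-0.73)^2 = 0.5329
Step 4: Sum = 0.0289 + 4.0401 + 0.5329 = 4.6019
Step 5: Delta E = sqrt(4.6019) = 2.15

2.15 Delta E


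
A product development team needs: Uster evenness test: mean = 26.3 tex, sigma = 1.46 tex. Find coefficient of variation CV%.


Formula: CV% = (standard deviation / mean) * 100
Step 1: Ratio = 1.46 / 26.3 = 0.055513
Step 2: CV% = 0.055513 * 100 = 5.5513% ≈ 5.6%

5.6%


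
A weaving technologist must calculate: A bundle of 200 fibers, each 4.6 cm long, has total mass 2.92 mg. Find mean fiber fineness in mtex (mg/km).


Formula: fineness (mtex) = mass (mg) / total length (km) = (mass_mg / total_length_m) * 1000
Step 1: Convert fiber length: 4.6 cm = 0.046 m
Step 2: Total fiber length = 200 * 0.046 = 9.2 m
Step 3: Linear density = 2.92 mg / 9.2 m = 0.3174 mg/m
Step 4: fineness = 0.3174 * 1000 = 317.4 mtex

317.4 mtex


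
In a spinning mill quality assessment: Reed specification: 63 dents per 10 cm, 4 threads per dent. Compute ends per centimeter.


Formula: EPC = (dents per 10 cm * ends per dent) / 10
Step 1: Total ends per 10 cm = 63 * 4 = 252
Step 2: EPC = 252 / 10 = 25.2 ends/cm

25.2 ends/cm


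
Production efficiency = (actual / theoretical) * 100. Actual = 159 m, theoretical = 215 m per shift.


Formula: Efficiency% = (Actual output / Theoretical output) * 100
Efficiency% = (159 / 215) * 100
Efficiency% = 0.739535 * 100 = 73.9535% ≈ 74.0%

74.0%


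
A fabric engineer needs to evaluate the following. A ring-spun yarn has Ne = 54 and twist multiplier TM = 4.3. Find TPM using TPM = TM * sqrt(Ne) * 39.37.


Formula: TPM = TM * sqrt(Ne) * 39.37
Step 1: sqrt(Ne) = sqrt(54) = 7.3485
Step 2: TM * sqrt(Ne) = 4.3 * 7.3485 = 31.5986
Step 3: TPM = 31.5986 * 39.37 = 1244 twists/m

1244 twists/m


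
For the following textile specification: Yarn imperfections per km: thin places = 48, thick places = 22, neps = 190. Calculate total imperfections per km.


Formula: Total = thin places + thick places + neps
Total = 48 + 22 + 190
Total = 260 imperfections/km

260 imperfections/km


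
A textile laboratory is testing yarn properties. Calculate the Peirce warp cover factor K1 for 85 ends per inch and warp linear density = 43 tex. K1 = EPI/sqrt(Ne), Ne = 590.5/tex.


Formula: K1 = EPI / sqrt(Ne), with Ne = 590.5 / tex_warp
Step 1: Ne = 590.5 / 43 = 13.733
Step 2: sqrt(Ne) = sqrt(13.733) = 3.7058
Step 3: K1 = 85 / 3.7058 = 22.9

22.9


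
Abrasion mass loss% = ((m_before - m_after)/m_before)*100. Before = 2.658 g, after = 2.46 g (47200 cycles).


Formula: Mass loss% = ((m_before - m_after) / m_before) * 100
Step 1: Mass loss = 2.658 - 2.46 = 0.198 g
Step 2: Ratio = 0.198 / 2.658 = 0.0744921
Step 3: Mass loss% = 0.0744921 * 100 = 7.44921% ≈ 7.45%

7.45%


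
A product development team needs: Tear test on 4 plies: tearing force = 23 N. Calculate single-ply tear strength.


Formula: Per-ply strength = Total force / Number of plies
Per-ply = 23 N / 4
Per-ply = 5.75 N

5.75 N


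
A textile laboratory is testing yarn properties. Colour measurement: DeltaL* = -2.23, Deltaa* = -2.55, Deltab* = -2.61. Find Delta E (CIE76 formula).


Formula: Delta E = sqrt(dL*^2 + da*^2 + db*^2)
Step 1: dL*^2 = (-2.23)^2 = 4.9729
Step 2: da*^2 = (-2.55)^2 = 6.5025
Step 3: db*^2 = (-2.61)^2 = 6.8121
Step 4: Sum = 4.9729 + 6.5025 + 6.8121 = 18.2875
Step 5: Delta E = sqrt(18.2875) = 4.28

4.28 Delta E


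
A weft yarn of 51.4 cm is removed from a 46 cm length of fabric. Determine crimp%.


Formula: Crimp% = ((L_yarn - L_fabric) / L_fabric) * 100
Step 1: Extension = 51.4 - 46 = 5.4 cm
Step 2: Crimp% = (5.4 / 46) * 100
Step 3: Crimp% = 0.117391 * 100 = 11.7391% ≈ 11.7%

11.7%


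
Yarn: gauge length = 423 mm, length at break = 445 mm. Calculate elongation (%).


Formula: Elongation (%) = ((L_break - L0) / L0) * 100
Step 1: Extension = 445 - 423 = 22 mm
Step 2: Elongation = (22 / 423) * 100
Step 3: Elongation = 0.052009 * 100 = 5.2009% ≈ 5.2%

5.2%


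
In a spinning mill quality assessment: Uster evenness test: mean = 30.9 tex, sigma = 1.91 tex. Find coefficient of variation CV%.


Formula: CV% = (standard deviation / mean) * 100
Step 1: Ratio = 1.91 / 30.9 = 0.061812
Step 2: CV% = 0.061812 * 100 = 6.1812% ≈ 6.2%

6.2%


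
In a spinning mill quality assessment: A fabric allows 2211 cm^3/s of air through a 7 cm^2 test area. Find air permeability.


Formula: Air Permeability = Airflow / Test Area
AP = 2211 cm^3/s / 7 cm^2
AP = 315.9 cm^3/s/cm^2

315.9 cm^3/s/cm^2


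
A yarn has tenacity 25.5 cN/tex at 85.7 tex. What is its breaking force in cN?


Formula: Breaking force = Tenacity * Linear density
F = 25.5 cN/tex * 85.7 tex
F = 2185.35 cN

2185.35 cN


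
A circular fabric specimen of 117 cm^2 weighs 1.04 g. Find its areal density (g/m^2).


Formula: GSM = mass_g / area_m2
Step 1: Convert area: 117 cm^2 = 117 / 10000 = 0.0117 m^2
Step 2: GSM = 1.04 g / 0.0117 m^2 = 88.9 g/m^2

88.9 g/m^2


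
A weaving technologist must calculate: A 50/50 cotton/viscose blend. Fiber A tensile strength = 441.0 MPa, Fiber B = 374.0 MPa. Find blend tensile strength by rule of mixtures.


Formula: Blend property = (fraction_A * property_A) + (fraction_B * property_B)
Step 1: Contribution A = 50/100 * 441.0 MPa = 220.5 MPa
Step 2: Contribution B = 50/100 * 374.0 MPa = 187.0 MPa
Step 3: Blend tensile strength = 220.5 + 187.0 = 407.5 MPa

407.5 MPa


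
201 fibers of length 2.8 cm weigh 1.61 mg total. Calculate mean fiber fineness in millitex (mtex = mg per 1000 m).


Formula: fineness (mtex) = mass (mg) / total length (km) = (mass_mg / total_length_m) * 1000
Step 1: Convert fiber length: 2.8 cm = 0.028 m
Step 2: Total fiber length = 201 * 0.028 = 5.628 m
Step 3: Linear density = 1.61 mg / 5.628 m = 0.2861 mg/m
Step 4: fineness = 0.2861 * 1000 = 286.1 mtex

286.1 mtex


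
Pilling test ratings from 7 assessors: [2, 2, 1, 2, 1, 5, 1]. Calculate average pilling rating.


Formula: Mean = sum / count
Sum = 2 + 2 + 1 + 2 + 1 + 5 + 1 = 14
Mean = 14 / 7 = 2.0

2.0


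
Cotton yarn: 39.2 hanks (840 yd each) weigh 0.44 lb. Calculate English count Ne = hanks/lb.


Formula: Ne = hanks / mass_lb
Substituting: Ne = 39.2 / 0.44
Ne = 89.1

89.1 Ne


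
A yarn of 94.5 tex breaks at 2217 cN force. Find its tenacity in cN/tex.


Formula: Tenacity = Breaking force / Linear density
Tenacity = 2217 cN / 94.5 tex
Tenacity = 23.46 cN/tex

23.46 cN/tex


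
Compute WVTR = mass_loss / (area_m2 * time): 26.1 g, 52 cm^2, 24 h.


Formula: WVTR = mass_loss / (area * time)
Step 1: Convert area: 52 cm^2 = 0.0052 m^2
Step 2: WVTR = 26.1 g / (0.0052 m^2 * 24 h)
Step 3: WVTR = 26.1 / 0.1248 = 209.1 g/m^2/h

209.1 g/m^2/h


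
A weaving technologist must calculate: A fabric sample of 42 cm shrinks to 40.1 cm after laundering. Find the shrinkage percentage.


Formula: Shrinkage% = ((L_before - L_after) / L_before) * 100
Step 1: Shrinkage = 42 - 40.1 = 1.9 cm
Step 2: Shrinkage% = (1.9 / 42) * 100
Step 3: Shrinkage% = 0.045238 * 100 = 4.5238% ≈ 4.5%

4.5%


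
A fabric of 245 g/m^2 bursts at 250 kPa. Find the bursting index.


Formula: Bursting Index = Bursting Strength / Fabric GSM
BI = 250 kPa / 245 g/m^2
BI = 1.020 kPa/(g/m^2)

1.020 kPa/(g/m^2)


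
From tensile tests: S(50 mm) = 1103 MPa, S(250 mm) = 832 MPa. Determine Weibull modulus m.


Formula: m = ln(L1/L2) / ln(S2/S1)
Step 1: ln(L1/L2) = ln(50/250) = -1.60944
Step 2: S2/S1 = 832/1103 = 0.75431
Step 3: ln(S2/S1) = ln(0.75431) = -0.28195
Step 4: m = -1.60944 / -0.28195 = 5.71

5.71 (Weibull m)


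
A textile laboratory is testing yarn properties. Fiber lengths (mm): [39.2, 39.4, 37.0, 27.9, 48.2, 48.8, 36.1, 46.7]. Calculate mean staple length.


Formula: Mean = sum of lengths / count
Sum = 39.2 + 39.4 + 37.0 + 27.9 + 48.2 + 48.8 + 36.1 + 46.7
Sum = 323.3 mm
Mean = 323.3 / 8 = 40.41 mm

40.41 mm


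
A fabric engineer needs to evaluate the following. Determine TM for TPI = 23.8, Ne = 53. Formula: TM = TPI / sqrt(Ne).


Formula: TM = TPI / sqrt(Ne)
Step 1: sqrt(Ne) = sqrt(53) = 7.2801
Step 2: TM = 23.8 / 7.2801 = 3.27

3.27 TM


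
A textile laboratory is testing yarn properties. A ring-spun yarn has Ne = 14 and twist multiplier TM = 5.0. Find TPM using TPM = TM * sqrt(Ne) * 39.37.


Formula: TPM = TM * sqrt(Ne) * 39.37
Step 1: sqrt(Ne) = sqrt(14) = 3.7417
Step 2: TM * sqrt(Ne) = 5.0 * 3.7417 = 18.7085
Step 3: TPM = 18.7085 * 39.37 = 737 twists/m

737 twists/m


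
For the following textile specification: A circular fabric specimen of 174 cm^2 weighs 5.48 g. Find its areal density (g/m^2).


Formula: GSM = mass_g / area_m2
Step 1: Convert area: 174 cm^2 = 174 / 10000 = 0.0174 m^2
Step 2: GSM = 5.48 g / 0.0174 m^2 = 314.9 g/m^2

314.9 g/m^2


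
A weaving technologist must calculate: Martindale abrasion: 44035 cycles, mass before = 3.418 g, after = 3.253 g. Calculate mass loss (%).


Formula: Mass loss% = ((m_before - m_after) / m_before) * 100
Step 1: Mass loss = 3.418 - 3.253 = 0.165 g
Step 2: Ratio = 0.165 / 3.418 = 0.0482738
Step 3: Mass loss% = 0.0482738 * 100 = 4.82738% ≈ 4.83%

4.83%


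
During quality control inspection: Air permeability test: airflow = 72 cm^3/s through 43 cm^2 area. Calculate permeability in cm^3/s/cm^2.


Formula: Air Permeability = Airflow / Test Area
AP = 72 cm^3/s / 43 cm^2
AP = 1.7 cm^3/s/cm^2

1.7 cm^3/s/cm^2


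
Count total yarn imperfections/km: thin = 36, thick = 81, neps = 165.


Formula: Total = thin places + thick places + neps
Total = 36 + 81 + 165
Total = 282 imperfections/km

282 imperfections/km


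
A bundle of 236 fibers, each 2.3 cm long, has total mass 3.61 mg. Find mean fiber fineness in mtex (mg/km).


Formula: fineness (mtex) = mass (mg) / total length (km) = (mass_mg / total_length_m) * 1000
Step 1: Convert fiber length: 2.3 cm = 0.023 m
Step 2: Total fiber length = 236 * 0.023 = 5.428 m
Step 3: Linear density = 3.61 mg / 5.428 m = 0.6651 mg/m
Step 4: fineness = 0.6651 * 1000 = 665.1 mtex

665.1 mtex
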